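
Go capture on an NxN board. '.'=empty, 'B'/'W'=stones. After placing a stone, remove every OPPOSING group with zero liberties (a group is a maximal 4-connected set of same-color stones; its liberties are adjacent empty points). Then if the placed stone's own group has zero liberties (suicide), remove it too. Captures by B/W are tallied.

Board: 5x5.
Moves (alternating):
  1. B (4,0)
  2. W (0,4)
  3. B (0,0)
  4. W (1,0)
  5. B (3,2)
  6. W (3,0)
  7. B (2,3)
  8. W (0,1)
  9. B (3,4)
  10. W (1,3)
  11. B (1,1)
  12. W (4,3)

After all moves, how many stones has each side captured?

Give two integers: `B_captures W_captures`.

Answer: 0 1

Derivation:
Move 1: B@(4,0) -> caps B=0 W=0
Move 2: W@(0,4) -> caps B=0 W=0
Move 3: B@(0,0) -> caps B=0 W=0
Move 4: W@(1,0) -> caps B=0 W=0
Move 5: B@(3,2) -> caps B=0 W=0
Move 6: W@(3,0) -> caps B=0 W=0
Move 7: B@(2,3) -> caps B=0 W=0
Move 8: W@(0,1) -> caps B=0 W=1
Move 9: B@(3,4) -> caps B=0 W=1
Move 10: W@(1,3) -> caps B=0 W=1
Move 11: B@(1,1) -> caps B=0 W=1
Move 12: W@(4,3) -> caps B=0 W=1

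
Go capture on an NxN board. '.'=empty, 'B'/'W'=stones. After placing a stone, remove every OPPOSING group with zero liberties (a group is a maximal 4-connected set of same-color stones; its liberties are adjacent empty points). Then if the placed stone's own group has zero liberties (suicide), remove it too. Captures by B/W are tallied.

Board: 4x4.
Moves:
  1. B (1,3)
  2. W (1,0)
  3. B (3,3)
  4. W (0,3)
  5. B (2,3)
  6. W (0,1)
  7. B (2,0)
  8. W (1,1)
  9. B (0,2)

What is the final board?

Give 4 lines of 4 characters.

Move 1: B@(1,3) -> caps B=0 W=0
Move 2: W@(1,0) -> caps B=0 W=0
Move 3: B@(3,3) -> caps B=0 W=0
Move 4: W@(0,3) -> caps B=0 W=0
Move 5: B@(2,3) -> caps B=0 W=0
Move 6: W@(0,1) -> caps B=0 W=0
Move 7: B@(2,0) -> caps B=0 W=0
Move 8: W@(1,1) -> caps B=0 W=0
Move 9: B@(0,2) -> caps B=1 W=0

Answer: .WB.
WW.B
B..B
...B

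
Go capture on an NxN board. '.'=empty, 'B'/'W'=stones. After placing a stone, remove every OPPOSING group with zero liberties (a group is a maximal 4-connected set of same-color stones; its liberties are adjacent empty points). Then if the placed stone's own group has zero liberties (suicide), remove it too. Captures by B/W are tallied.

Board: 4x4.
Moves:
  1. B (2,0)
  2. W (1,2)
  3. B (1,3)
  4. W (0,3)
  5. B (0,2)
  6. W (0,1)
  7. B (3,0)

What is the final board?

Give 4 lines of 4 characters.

Answer: .WB.
..WB
B...
B...

Derivation:
Move 1: B@(2,0) -> caps B=0 W=0
Move 2: W@(1,2) -> caps B=0 W=0
Move 3: B@(1,3) -> caps B=0 W=0
Move 4: W@(0,3) -> caps B=0 W=0
Move 5: B@(0,2) -> caps B=1 W=0
Move 6: W@(0,1) -> caps B=1 W=0
Move 7: B@(3,0) -> caps B=1 W=0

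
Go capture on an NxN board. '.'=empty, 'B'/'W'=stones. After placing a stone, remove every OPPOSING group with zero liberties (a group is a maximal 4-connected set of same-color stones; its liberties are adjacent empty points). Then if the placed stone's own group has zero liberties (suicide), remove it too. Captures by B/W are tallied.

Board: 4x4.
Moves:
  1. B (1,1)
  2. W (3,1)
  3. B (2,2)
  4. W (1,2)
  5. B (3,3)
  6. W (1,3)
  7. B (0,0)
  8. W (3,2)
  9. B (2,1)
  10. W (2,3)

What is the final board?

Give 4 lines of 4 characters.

Move 1: B@(1,1) -> caps B=0 W=0
Move 2: W@(3,1) -> caps B=0 W=0
Move 3: B@(2,2) -> caps B=0 W=0
Move 4: W@(1,2) -> caps B=0 W=0
Move 5: B@(3,3) -> caps B=0 W=0
Move 6: W@(1,3) -> caps B=0 W=0
Move 7: B@(0,0) -> caps B=0 W=0
Move 8: W@(3,2) -> caps B=0 W=0
Move 9: B@(2,1) -> caps B=0 W=0
Move 10: W@(2,3) -> caps B=0 W=1

Answer: B...
.BWW
.BBW
.WW.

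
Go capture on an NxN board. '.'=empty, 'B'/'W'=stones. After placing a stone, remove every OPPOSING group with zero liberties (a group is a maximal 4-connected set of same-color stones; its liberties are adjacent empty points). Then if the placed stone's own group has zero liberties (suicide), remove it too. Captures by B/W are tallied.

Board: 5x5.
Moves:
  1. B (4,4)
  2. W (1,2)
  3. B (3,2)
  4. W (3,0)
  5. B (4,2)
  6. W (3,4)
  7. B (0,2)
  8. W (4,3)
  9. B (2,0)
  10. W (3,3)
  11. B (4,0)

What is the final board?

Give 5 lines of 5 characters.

Move 1: B@(4,4) -> caps B=0 W=0
Move 2: W@(1,2) -> caps B=0 W=0
Move 3: B@(3,2) -> caps B=0 W=0
Move 4: W@(3,0) -> caps B=0 W=0
Move 5: B@(4,2) -> caps B=0 W=0
Move 6: W@(3,4) -> caps B=0 W=0
Move 7: B@(0,2) -> caps B=0 W=0
Move 8: W@(4,3) -> caps B=0 W=1
Move 9: B@(2,0) -> caps B=0 W=1
Move 10: W@(3,3) -> caps B=0 W=1
Move 11: B@(4,0) -> caps B=0 W=1

Answer: ..B..
..W..
B....
W.BWW
B.BW.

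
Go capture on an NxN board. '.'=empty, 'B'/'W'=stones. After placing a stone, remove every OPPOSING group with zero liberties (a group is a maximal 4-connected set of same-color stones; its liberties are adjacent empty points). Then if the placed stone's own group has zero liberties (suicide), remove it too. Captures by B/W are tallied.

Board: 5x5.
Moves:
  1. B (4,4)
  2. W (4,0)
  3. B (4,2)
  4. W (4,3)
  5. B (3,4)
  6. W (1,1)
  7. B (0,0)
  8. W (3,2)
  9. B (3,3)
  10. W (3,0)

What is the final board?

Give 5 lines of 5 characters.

Answer: B....
.W...
.....
W.WBB
W.B.B

Derivation:
Move 1: B@(4,4) -> caps B=0 W=0
Move 2: W@(4,0) -> caps B=0 W=0
Move 3: B@(4,2) -> caps B=0 W=0
Move 4: W@(4,3) -> caps B=0 W=0
Move 5: B@(3,4) -> caps B=0 W=0
Move 6: W@(1,1) -> caps B=0 W=0
Move 7: B@(0,0) -> caps B=0 W=0
Move 8: W@(3,2) -> caps B=0 W=0
Move 9: B@(3,3) -> caps B=1 W=0
Move 10: W@(3,0) -> caps B=1 W=0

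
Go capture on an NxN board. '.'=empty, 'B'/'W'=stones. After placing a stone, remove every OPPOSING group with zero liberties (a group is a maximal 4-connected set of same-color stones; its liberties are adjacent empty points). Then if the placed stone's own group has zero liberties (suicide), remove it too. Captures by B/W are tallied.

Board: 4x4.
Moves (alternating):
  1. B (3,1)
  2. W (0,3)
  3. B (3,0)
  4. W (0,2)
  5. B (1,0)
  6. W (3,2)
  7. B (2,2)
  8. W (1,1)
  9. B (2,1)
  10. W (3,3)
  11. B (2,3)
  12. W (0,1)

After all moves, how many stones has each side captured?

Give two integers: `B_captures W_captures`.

Answer: 2 0

Derivation:
Move 1: B@(3,1) -> caps B=0 W=0
Move 2: W@(0,3) -> caps B=0 W=0
Move 3: B@(3,0) -> caps B=0 W=0
Move 4: W@(0,2) -> caps B=0 W=0
Move 5: B@(1,0) -> caps B=0 W=0
Move 6: W@(3,2) -> caps B=0 W=0
Move 7: B@(2,2) -> caps B=0 W=0
Move 8: W@(1,1) -> caps B=0 W=0
Move 9: B@(2,1) -> caps B=0 W=0
Move 10: W@(3,3) -> caps B=0 W=0
Move 11: B@(2,3) -> caps B=2 W=0
Move 12: W@(0,1) -> caps B=2 W=0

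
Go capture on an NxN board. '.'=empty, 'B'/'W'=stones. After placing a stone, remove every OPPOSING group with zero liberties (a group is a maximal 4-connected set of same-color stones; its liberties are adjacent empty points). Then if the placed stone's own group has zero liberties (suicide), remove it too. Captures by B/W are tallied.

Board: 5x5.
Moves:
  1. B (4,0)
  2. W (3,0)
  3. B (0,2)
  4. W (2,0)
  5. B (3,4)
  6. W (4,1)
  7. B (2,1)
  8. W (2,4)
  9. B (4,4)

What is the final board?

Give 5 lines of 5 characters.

Move 1: B@(4,0) -> caps B=0 W=0
Move 2: W@(3,0) -> caps B=0 W=0
Move 3: B@(0,2) -> caps B=0 W=0
Move 4: W@(2,0) -> caps B=0 W=0
Move 5: B@(3,4) -> caps B=0 W=0
Move 6: W@(4,1) -> caps B=0 W=1
Move 7: B@(2,1) -> caps B=0 W=1
Move 8: W@(2,4) -> caps B=0 W=1
Move 9: B@(4,4) -> caps B=0 W=1

Answer: ..B..
.....
WB..W
W...B
.W..B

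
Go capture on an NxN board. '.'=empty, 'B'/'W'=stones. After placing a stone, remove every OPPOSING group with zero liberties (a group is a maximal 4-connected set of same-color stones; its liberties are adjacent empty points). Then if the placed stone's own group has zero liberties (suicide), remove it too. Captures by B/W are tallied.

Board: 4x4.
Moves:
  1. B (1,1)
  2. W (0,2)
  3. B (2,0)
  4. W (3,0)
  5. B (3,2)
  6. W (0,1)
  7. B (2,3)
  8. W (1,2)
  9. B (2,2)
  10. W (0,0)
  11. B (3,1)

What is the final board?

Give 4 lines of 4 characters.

Answer: WWW.
.BW.
B.BB
.BB.

Derivation:
Move 1: B@(1,1) -> caps B=0 W=0
Move 2: W@(0,2) -> caps B=0 W=0
Move 3: B@(2,0) -> caps B=0 W=0
Move 4: W@(3,0) -> caps B=0 W=0
Move 5: B@(3,2) -> caps B=0 W=0
Move 6: W@(0,1) -> caps B=0 W=0
Move 7: B@(2,3) -> caps B=0 W=0
Move 8: W@(1,2) -> caps B=0 W=0
Move 9: B@(2,2) -> caps B=0 W=0
Move 10: W@(0,0) -> caps B=0 W=0
Move 11: B@(3,1) -> caps B=1 W=0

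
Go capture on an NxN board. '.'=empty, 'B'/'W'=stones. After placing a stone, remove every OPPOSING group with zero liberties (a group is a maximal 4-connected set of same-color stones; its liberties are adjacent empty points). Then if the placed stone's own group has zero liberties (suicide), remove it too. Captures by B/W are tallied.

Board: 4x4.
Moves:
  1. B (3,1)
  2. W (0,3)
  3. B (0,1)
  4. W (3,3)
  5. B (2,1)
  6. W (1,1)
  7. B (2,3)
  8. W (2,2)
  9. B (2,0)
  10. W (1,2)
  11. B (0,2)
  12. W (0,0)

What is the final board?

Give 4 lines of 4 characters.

Move 1: B@(3,1) -> caps B=0 W=0
Move 2: W@(0,3) -> caps B=0 W=0
Move 3: B@(0,1) -> caps B=0 W=0
Move 4: W@(3,3) -> caps B=0 W=0
Move 5: B@(2,1) -> caps B=0 W=0
Move 6: W@(1,1) -> caps B=0 W=0
Move 7: B@(2,3) -> caps B=0 W=0
Move 8: W@(2,2) -> caps B=0 W=0
Move 9: B@(2,0) -> caps B=0 W=0
Move 10: W@(1,2) -> caps B=0 W=0
Move 11: B@(0,2) -> caps B=0 W=0
Move 12: W@(0,0) -> caps B=0 W=2

Answer: W..W
.WW.
BBWB
.B.W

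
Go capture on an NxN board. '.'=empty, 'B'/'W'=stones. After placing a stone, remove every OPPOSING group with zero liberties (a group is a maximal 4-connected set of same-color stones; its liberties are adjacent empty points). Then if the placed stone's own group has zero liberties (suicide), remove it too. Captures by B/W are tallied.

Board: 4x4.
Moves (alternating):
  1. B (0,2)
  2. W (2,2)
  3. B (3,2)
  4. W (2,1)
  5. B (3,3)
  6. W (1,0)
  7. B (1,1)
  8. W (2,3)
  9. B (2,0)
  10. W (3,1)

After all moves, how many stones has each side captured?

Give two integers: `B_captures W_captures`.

Answer: 0 2

Derivation:
Move 1: B@(0,2) -> caps B=0 W=0
Move 2: W@(2,2) -> caps B=0 W=0
Move 3: B@(3,2) -> caps B=0 W=0
Move 4: W@(2,1) -> caps B=0 W=0
Move 5: B@(3,3) -> caps B=0 W=0
Move 6: W@(1,0) -> caps B=0 W=0
Move 7: B@(1,1) -> caps B=0 W=0
Move 8: W@(2,3) -> caps B=0 W=0
Move 9: B@(2,0) -> caps B=0 W=0
Move 10: W@(3,1) -> caps B=0 W=2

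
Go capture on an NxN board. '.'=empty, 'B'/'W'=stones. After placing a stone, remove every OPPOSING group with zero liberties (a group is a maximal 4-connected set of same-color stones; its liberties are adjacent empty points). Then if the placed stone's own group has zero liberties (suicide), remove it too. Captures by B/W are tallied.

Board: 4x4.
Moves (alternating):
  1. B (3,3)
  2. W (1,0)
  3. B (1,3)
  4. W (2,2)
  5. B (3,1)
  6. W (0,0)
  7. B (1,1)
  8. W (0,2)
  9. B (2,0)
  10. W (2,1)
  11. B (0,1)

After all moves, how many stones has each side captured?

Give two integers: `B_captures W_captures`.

Move 1: B@(3,3) -> caps B=0 W=0
Move 2: W@(1,0) -> caps B=0 W=0
Move 3: B@(1,3) -> caps B=0 W=0
Move 4: W@(2,2) -> caps B=0 W=0
Move 5: B@(3,1) -> caps B=0 W=0
Move 6: W@(0,0) -> caps B=0 W=0
Move 7: B@(1,1) -> caps B=0 W=0
Move 8: W@(0,2) -> caps B=0 W=0
Move 9: B@(2,0) -> caps B=0 W=0
Move 10: W@(2,1) -> caps B=0 W=0
Move 11: B@(0,1) -> caps B=2 W=0

Answer: 2 0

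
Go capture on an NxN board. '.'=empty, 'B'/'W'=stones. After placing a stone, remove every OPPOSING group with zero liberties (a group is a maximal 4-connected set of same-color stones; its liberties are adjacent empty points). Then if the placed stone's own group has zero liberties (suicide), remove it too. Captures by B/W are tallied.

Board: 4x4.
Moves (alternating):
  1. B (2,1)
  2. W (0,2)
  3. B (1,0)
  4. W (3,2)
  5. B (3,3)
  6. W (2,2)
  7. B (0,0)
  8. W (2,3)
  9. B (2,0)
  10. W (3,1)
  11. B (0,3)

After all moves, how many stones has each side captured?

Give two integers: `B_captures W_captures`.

Answer: 0 1

Derivation:
Move 1: B@(2,1) -> caps B=0 W=0
Move 2: W@(0,2) -> caps B=0 W=0
Move 3: B@(1,0) -> caps B=0 W=0
Move 4: W@(3,2) -> caps B=0 W=0
Move 5: B@(3,3) -> caps B=0 W=0
Move 6: W@(2,2) -> caps B=0 W=0
Move 7: B@(0,0) -> caps B=0 W=0
Move 8: W@(2,3) -> caps B=0 W=1
Move 9: B@(2,0) -> caps B=0 W=1
Move 10: W@(3,1) -> caps B=0 W=1
Move 11: B@(0,3) -> caps B=0 W=1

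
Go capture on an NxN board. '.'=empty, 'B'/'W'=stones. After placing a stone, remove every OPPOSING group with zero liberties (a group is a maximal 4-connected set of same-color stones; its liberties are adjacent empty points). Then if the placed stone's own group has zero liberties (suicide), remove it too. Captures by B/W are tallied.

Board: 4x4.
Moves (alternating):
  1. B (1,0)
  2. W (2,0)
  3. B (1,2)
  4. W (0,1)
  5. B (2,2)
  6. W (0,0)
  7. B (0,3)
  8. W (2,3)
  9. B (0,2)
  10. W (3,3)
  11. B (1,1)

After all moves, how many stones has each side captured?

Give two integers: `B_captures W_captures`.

Move 1: B@(1,0) -> caps B=0 W=0
Move 2: W@(2,0) -> caps B=0 W=0
Move 3: B@(1,2) -> caps B=0 W=0
Move 4: W@(0,1) -> caps B=0 W=0
Move 5: B@(2,2) -> caps B=0 W=0
Move 6: W@(0,0) -> caps B=0 W=0
Move 7: B@(0,3) -> caps B=0 W=0
Move 8: W@(2,3) -> caps B=0 W=0
Move 9: B@(0,2) -> caps B=0 W=0
Move 10: W@(3,3) -> caps B=0 W=0
Move 11: B@(1,1) -> caps B=2 W=0

Answer: 2 0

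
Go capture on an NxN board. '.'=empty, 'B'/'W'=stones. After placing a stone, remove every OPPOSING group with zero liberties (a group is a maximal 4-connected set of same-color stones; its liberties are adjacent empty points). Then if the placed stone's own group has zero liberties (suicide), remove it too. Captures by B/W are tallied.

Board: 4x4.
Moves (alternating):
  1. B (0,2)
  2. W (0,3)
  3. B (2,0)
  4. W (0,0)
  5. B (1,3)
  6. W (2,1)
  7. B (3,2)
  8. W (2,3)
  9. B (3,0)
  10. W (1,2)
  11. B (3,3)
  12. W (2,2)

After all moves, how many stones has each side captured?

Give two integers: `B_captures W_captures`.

Move 1: B@(0,2) -> caps B=0 W=0
Move 2: W@(0,3) -> caps B=0 W=0
Move 3: B@(2,0) -> caps B=0 W=0
Move 4: W@(0,0) -> caps B=0 W=0
Move 5: B@(1,3) -> caps B=1 W=0
Move 6: W@(2,1) -> caps B=1 W=0
Move 7: B@(3,2) -> caps B=1 W=0
Move 8: W@(2,3) -> caps B=1 W=0
Move 9: B@(3,0) -> caps B=1 W=0
Move 10: W@(1,2) -> caps B=1 W=0
Move 11: B@(3,3) -> caps B=1 W=0
Move 12: W@(2,2) -> caps B=1 W=0

Answer: 1 0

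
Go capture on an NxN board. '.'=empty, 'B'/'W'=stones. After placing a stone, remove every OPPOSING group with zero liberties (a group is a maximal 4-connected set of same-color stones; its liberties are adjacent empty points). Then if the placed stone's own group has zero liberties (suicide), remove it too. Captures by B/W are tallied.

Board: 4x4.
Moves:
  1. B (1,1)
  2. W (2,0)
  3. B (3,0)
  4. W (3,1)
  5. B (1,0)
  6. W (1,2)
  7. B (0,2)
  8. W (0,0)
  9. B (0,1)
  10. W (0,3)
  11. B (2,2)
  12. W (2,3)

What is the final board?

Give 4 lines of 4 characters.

Answer: .BBW
BBW.
W.BW
.W..

Derivation:
Move 1: B@(1,1) -> caps B=0 W=0
Move 2: W@(2,0) -> caps B=0 W=0
Move 3: B@(3,0) -> caps B=0 W=0
Move 4: W@(3,1) -> caps B=0 W=1
Move 5: B@(1,0) -> caps B=0 W=1
Move 6: W@(1,2) -> caps B=0 W=1
Move 7: B@(0,2) -> caps B=0 W=1
Move 8: W@(0,0) -> caps B=0 W=1
Move 9: B@(0,1) -> caps B=1 W=1
Move 10: W@(0,3) -> caps B=1 W=1
Move 11: B@(2,2) -> caps B=1 W=1
Move 12: W@(2,3) -> caps B=1 W=1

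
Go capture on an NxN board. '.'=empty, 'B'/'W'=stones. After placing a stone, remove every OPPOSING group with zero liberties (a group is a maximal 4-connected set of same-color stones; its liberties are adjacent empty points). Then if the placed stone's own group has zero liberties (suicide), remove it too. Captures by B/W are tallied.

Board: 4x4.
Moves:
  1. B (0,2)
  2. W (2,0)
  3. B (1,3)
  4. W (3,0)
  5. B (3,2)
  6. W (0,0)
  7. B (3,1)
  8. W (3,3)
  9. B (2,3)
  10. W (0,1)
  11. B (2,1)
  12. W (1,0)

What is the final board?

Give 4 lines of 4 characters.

Answer: WWB.
W..B
WB.B
WBB.

Derivation:
Move 1: B@(0,2) -> caps B=0 W=0
Move 2: W@(2,0) -> caps B=0 W=0
Move 3: B@(1,3) -> caps B=0 W=0
Move 4: W@(3,0) -> caps B=0 W=0
Move 5: B@(3,2) -> caps B=0 W=0
Move 6: W@(0,0) -> caps B=0 W=0
Move 7: B@(3,1) -> caps B=0 W=0
Move 8: W@(3,3) -> caps B=0 W=0
Move 9: B@(2,3) -> caps B=1 W=0
Move 10: W@(0,1) -> caps B=1 W=0
Move 11: B@(2,1) -> caps B=1 W=0
Move 12: W@(1,0) -> caps B=1 W=0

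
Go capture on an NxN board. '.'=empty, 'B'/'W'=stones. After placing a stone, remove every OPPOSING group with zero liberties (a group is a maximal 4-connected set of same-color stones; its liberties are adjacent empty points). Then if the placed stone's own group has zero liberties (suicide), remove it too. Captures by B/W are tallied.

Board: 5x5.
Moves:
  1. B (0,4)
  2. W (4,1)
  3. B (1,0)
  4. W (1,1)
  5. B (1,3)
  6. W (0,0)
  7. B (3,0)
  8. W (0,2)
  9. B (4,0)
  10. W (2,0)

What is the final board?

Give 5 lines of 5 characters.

Answer: W.W.B
.W.B.
W....
B....
BW...

Derivation:
Move 1: B@(0,4) -> caps B=0 W=0
Move 2: W@(4,1) -> caps B=0 W=0
Move 3: B@(1,0) -> caps B=0 W=0
Move 4: W@(1,1) -> caps B=0 W=0
Move 5: B@(1,3) -> caps B=0 W=0
Move 6: W@(0,0) -> caps B=0 W=0
Move 7: B@(3,0) -> caps B=0 W=0
Move 8: W@(0,2) -> caps B=0 W=0
Move 9: B@(4,0) -> caps B=0 W=0
Move 10: W@(2,0) -> caps B=0 W=1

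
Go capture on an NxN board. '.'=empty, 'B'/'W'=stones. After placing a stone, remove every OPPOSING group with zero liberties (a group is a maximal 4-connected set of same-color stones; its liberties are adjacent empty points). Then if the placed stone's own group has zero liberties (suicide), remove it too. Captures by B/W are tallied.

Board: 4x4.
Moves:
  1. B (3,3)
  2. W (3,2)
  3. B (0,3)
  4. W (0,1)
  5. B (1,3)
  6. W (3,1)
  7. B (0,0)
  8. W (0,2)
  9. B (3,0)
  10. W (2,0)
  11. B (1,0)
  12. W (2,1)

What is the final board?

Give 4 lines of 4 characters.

Move 1: B@(3,3) -> caps B=0 W=0
Move 2: W@(3,2) -> caps B=0 W=0
Move 3: B@(0,3) -> caps B=0 W=0
Move 4: W@(0,1) -> caps B=0 W=0
Move 5: B@(1,3) -> caps B=0 W=0
Move 6: W@(3,1) -> caps B=0 W=0
Move 7: B@(0,0) -> caps B=0 W=0
Move 8: W@(0,2) -> caps B=0 W=0
Move 9: B@(3,0) -> caps B=0 W=0
Move 10: W@(2,0) -> caps B=0 W=1
Move 11: B@(1,0) -> caps B=0 W=1
Move 12: W@(2,1) -> caps B=0 W=1

Answer: BWWB
B..B
WW..
.WWB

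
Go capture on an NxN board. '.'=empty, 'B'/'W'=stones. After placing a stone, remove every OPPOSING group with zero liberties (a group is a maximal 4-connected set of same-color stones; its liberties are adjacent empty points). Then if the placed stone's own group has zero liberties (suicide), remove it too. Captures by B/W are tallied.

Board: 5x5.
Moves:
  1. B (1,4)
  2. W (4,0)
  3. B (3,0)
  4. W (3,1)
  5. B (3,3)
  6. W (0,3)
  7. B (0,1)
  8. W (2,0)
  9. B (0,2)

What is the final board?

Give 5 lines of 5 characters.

Answer: .BBW.
....B
W....
.W.B.
W....

Derivation:
Move 1: B@(1,4) -> caps B=0 W=0
Move 2: W@(4,0) -> caps B=0 W=0
Move 3: B@(3,0) -> caps B=0 W=0
Move 4: W@(3,1) -> caps B=0 W=0
Move 5: B@(3,3) -> caps B=0 W=0
Move 6: W@(0,3) -> caps B=0 W=0
Move 7: B@(0,1) -> caps B=0 W=0
Move 8: W@(2,0) -> caps B=0 W=1
Move 9: B@(0,2) -> caps B=0 W=1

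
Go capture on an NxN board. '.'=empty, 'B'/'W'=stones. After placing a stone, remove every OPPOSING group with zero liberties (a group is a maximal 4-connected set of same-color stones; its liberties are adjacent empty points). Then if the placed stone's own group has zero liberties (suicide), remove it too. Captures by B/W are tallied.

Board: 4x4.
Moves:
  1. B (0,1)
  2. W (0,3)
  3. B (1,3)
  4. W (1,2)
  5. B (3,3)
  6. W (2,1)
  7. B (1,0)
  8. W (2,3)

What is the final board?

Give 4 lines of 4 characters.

Move 1: B@(0,1) -> caps B=0 W=0
Move 2: W@(0,3) -> caps B=0 W=0
Move 3: B@(1,3) -> caps B=0 W=0
Move 4: W@(1,2) -> caps B=0 W=0
Move 5: B@(3,3) -> caps B=0 W=0
Move 6: W@(2,1) -> caps B=0 W=0
Move 7: B@(1,0) -> caps B=0 W=0
Move 8: W@(2,3) -> caps B=0 W=1

Answer: .B.W
B.W.
.W.W
...B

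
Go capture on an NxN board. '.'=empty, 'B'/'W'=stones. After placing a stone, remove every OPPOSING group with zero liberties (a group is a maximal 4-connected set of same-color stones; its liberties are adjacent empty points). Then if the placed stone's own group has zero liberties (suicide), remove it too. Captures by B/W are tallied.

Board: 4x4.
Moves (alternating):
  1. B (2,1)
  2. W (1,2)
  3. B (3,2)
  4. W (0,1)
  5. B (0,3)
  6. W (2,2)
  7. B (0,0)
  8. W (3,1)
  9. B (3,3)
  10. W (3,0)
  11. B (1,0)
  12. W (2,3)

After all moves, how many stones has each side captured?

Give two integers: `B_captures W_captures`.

Answer: 0 2

Derivation:
Move 1: B@(2,1) -> caps B=0 W=0
Move 2: W@(1,2) -> caps B=0 W=0
Move 3: B@(3,2) -> caps B=0 W=0
Move 4: W@(0,1) -> caps B=0 W=0
Move 5: B@(0,3) -> caps B=0 W=0
Move 6: W@(2,2) -> caps B=0 W=0
Move 7: B@(0,0) -> caps B=0 W=0
Move 8: W@(3,1) -> caps B=0 W=0
Move 9: B@(3,3) -> caps B=0 W=0
Move 10: W@(3,0) -> caps B=0 W=0
Move 11: B@(1,0) -> caps B=0 W=0
Move 12: W@(2,3) -> caps B=0 W=2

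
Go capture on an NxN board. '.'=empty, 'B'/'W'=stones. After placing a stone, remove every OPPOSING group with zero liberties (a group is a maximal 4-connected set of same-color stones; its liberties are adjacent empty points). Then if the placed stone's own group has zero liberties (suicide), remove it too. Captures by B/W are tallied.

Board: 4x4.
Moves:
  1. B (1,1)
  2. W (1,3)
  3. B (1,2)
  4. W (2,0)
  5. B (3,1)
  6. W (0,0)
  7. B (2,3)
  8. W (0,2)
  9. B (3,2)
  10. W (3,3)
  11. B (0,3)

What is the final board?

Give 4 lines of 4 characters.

Move 1: B@(1,1) -> caps B=0 W=0
Move 2: W@(1,3) -> caps B=0 W=0
Move 3: B@(1,2) -> caps B=0 W=0
Move 4: W@(2,0) -> caps B=0 W=0
Move 5: B@(3,1) -> caps B=0 W=0
Move 6: W@(0,0) -> caps B=0 W=0
Move 7: B@(2,3) -> caps B=0 W=0
Move 8: W@(0,2) -> caps B=0 W=0
Move 9: B@(3,2) -> caps B=0 W=0
Move 10: W@(3,3) -> caps B=0 W=0
Move 11: B@(0,3) -> caps B=1 W=0

Answer: W.WB
.BB.
W..B
.BB.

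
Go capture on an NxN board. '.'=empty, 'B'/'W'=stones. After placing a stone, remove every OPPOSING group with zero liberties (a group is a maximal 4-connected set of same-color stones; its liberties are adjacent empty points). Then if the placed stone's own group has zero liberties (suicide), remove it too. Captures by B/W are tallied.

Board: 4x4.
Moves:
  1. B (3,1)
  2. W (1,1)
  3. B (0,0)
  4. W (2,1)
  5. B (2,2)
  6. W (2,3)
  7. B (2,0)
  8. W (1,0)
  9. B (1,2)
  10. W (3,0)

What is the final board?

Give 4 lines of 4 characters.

Answer: B...
WWB.
.WBW
WB..

Derivation:
Move 1: B@(3,1) -> caps B=0 W=0
Move 2: W@(1,1) -> caps B=0 W=0
Move 3: B@(0,0) -> caps B=0 W=0
Move 4: W@(2,1) -> caps B=0 W=0
Move 5: B@(2,2) -> caps B=0 W=0
Move 6: W@(2,3) -> caps B=0 W=0
Move 7: B@(2,0) -> caps B=0 W=0
Move 8: W@(1,0) -> caps B=0 W=0
Move 9: B@(1,2) -> caps B=0 W=0
Move 10: W@(3,0) -> caps B=0 W=1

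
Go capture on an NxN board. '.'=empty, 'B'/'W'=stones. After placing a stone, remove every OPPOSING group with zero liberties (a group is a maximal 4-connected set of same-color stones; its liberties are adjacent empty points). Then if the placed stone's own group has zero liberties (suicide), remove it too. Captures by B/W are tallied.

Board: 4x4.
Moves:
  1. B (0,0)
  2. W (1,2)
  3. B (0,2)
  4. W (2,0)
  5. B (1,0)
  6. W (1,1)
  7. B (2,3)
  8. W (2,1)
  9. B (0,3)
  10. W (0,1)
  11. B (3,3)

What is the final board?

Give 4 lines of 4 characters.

Answer: .WBB
.WW.
WW.B
...B

Derivation:
Move 1: B@(0,0) -> caps B=0 W=0
Move 2: W@(1,2) -> caps B=0 W=0
Move 3: B@(0,2) -> caps B=0 W=0
Move 4: W@(2,0) -> caps B=0 W=0
Move 5: B@(1,0) -> caps B=0 W=0
Move 6: W@(1,1) -> caps B=0 W=0
Move 7: B@(2,3) -> caps B=0 W=0
Move 8: W@(2,1) -> caps B=0 W=0
Move 9: B@(0,3) -> caps B=0 W=0
Move 10: W@(0,1) -> caps B=0 W=2
Move 11: B@(3,3) -> caps B=0 W=2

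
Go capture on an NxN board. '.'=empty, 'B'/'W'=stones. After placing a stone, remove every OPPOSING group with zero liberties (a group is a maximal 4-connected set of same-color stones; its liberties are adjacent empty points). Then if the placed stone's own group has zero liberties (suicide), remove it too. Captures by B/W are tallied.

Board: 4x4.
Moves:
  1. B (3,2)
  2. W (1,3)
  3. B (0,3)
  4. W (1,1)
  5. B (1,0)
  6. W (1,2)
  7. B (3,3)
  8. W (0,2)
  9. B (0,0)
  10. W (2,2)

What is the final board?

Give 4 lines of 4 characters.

Answer: B.W.
BWWW
..W.
..BB

Derivation:
Move 1: B@(3,2) -> caps B=0 W=0
Move 2: W@(1,3) -> caps B=0 W=0
Move 3: B@(0,3) -> caps B=0 W=0
Move 4: W@(1,1) -> caps B=0 W=0
Move 5: B@(1,0) -> caps B=0 W=0
Move 6: W@(1,2) -> caps B=0 W=0
Move 7: B@(3,3) -> caps B=0 W=0
Move 8: W@(0,2) -> caps B=0 W=1
Move 9: B@(0,0) -> caps B=0 W=1
Move 10: W@(2,2) -> caps B=0 W=1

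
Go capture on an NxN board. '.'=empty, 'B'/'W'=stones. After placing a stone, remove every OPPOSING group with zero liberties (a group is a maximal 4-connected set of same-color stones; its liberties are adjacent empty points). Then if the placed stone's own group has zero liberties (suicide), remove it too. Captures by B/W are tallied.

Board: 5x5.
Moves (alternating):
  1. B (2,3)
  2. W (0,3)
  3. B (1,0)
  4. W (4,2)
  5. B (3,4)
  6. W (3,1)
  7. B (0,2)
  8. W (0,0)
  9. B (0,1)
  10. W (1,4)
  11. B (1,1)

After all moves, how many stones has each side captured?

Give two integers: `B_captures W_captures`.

Answer: 1 0

Derivation:
Move 1: B@(2,3) -> caps B=0 W=0
Move 2: W@(0,3) -> caps B=0 W=0
Move 3: B@(1,0) -> caps B=0 W=0
Move 4: W@(4,2) -> caps B=0 W=0
Move 5: B@(3,4) -> caps B=0 W=0
Move 6: W@(3,1) -> caps B=0 W=0
Move 7: B@(0,2) -> caps B=0 W=0
Move 8: W@(0,0) -> caps B=0 W=0
Move 9: B@(0,1) -> caps B=1 W=0
Move 10: W@(1,4) -> caps B=1 W=0
Move 11: B@(1,1) -> caps B=1 W=0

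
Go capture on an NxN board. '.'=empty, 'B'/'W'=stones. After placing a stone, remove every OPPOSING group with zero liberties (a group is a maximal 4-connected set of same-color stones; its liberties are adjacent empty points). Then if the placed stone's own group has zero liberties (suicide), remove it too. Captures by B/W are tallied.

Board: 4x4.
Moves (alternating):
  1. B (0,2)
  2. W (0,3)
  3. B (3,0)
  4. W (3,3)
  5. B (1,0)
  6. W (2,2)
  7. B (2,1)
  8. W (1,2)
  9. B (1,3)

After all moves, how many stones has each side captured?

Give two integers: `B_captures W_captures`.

Answer: 1 0

Derivation:
Move 1: B@(0,2) -> caps B=0 W=0
Move 2: W@(0,3) -> caps B=0 W=0
Move 3: B@(3,0) -> caps B=0 W=0
Move 4: W@(3,3) -> caps B=0 W=0
Move 5: B@(1,0) -> caps B=0 W=0
Move 6: W@(2,2) -> caps B=0 W=0
Move 7: B@(2,1) -> caps B=0 W=0
Move 8: W@(1,2) -> caps B=0 W=0
Move 9: B@(1,3) -> caps B=1 W=0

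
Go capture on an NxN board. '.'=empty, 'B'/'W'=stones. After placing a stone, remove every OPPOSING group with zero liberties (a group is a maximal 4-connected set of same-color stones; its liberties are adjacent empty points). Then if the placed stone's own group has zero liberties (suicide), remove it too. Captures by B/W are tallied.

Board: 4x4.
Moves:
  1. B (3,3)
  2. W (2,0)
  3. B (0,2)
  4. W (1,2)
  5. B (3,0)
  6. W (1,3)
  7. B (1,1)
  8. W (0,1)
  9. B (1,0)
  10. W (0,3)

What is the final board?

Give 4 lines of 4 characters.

Move 1: B@(3,3) -> caps B=0 W=0
Move 2: W@(2,0) -> caps B=0 W=0
Move 3: B@(0,2) -> caps B=0 W=0
Move 4: W@(1,2) -> caps B=0 W=0
Move 5: B@(3,0) -> caps B=0 W=0
Move 6: W@(1,3) -> caps B=0 W=0
Move 7: B@(1,1) -> caps B=0 W=0
Move 8: W@(0,1) -> caps B=0 W=0
Move 9: B@(1,0) -> caps B=0 W=0
Move 10: W@(0,3) -> caps B=0 W=1

Answer: .W.W
BBWW
W...
B..B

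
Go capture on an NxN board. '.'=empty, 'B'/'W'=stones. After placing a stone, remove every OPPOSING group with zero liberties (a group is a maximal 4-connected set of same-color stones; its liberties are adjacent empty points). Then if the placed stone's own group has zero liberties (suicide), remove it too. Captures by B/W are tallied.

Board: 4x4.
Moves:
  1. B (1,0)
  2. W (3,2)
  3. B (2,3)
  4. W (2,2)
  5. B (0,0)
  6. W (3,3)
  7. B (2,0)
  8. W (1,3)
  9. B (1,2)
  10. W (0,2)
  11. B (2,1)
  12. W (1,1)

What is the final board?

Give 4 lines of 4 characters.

Move 1: B@(1,0) -> caps B=0 W=0
Move 2: W@(3,2) -> caps B=0 W=0
Move 3: B@(2,3) -> caps B=0 W=0
Move 4: W@(2,2) -> caps B=0 W=0
Move 5: B@(0,0) -> caps B=0 W=0
Move 6: W@(3,3) -> caps B=0 W=0
Move 7: B@(2,0) -> caps B=0 W=0
Move 8: W@(1,3) -> caps B=0 W=1
Move 9: B@(1,2) -> caps B=0 W=1
Move 10: W@(0,2) -> caps B=0 W=1
Move 11: B@(2,1) -> caps B=0 W=1
Move 12: W@(1,1) -> caps B=0 W=2

Answer: B.W.
BW.W
BBW.
..WW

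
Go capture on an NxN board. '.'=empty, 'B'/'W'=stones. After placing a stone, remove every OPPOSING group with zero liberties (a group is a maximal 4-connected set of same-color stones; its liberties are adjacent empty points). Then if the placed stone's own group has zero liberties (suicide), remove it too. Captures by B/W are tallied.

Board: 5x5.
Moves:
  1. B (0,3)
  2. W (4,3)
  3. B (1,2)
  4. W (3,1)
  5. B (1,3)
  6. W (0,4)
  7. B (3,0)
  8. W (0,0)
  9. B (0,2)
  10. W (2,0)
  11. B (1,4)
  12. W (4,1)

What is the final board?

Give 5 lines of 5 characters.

Answer: W.BB.
..BBB
W....
BW...
.W.W.

Derivation:
Move 1: B@(0,3) -> caps B=0 W=0
Move 2: W@(4,3) -> caps B=0 W=0
Move 3: B@(1,2) -> caps B=0 W=0
Move 4: W@(3,1) -> caps B=0 W=0
Move 5: B@(1,3) -> caps B=0 W=0
Move 6: W@(0,4) -> caps B=0 W=0
Move 7: B@(3,0) -> caps B=0 W=0
Move 8: W@(0,0) -> caps B=0 W=0
Move 9: B@(0,2) -> caps B=0 W=0
Move 10: W@(2,0) -> caps B=0 W=0
Move 11: B@(1,4) -> caps B=1 W=0
Move 12: W@(4,1) -> caps B=1 W=0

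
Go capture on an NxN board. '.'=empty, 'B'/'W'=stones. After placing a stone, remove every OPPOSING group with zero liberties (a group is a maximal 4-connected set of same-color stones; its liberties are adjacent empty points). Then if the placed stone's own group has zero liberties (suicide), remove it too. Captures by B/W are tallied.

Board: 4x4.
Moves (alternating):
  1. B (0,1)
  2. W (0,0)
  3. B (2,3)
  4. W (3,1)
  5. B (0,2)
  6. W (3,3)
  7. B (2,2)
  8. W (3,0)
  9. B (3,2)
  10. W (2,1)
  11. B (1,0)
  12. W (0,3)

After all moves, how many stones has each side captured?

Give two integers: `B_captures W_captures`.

Answer: 2 0

Derivation:
Move 1: B@(0,1) -> caps B=0 W=0
Move 2: W@(0,0) -> caps B=0 W=0
Move 3: B@(2,3) -> caps B=0 W=0
Move 4: W@(3,1) -> caps B=0 W=0
Move 5: B@(0,2) -> caps B=0 W=0
Move 6: W@(3,3) -> caps B=0 W=0
Move 7: B@(2,2) -> caps B=0 W=0
Move 8: W@(3,0) -> caps B=0 W=0
Move 9: B@(3,2) -> caps B=1 W=0
Move 10: W@(2,1) -> caps B=1 W=0
Move 11: B@(1,0) -> caps B=2 W=0
Move 12: W@(0,3) -> caps B=2 W=0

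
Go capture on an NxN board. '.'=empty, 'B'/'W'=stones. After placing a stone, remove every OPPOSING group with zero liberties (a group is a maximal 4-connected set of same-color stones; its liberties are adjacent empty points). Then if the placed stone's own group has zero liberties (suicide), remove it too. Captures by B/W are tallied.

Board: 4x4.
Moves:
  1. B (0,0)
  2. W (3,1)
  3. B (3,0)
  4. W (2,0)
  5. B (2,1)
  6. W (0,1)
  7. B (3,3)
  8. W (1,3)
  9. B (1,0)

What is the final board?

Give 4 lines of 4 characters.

Answer: BW..
B..W
WB..
.W.B

Derivation:
Move 1: B@(0,0) -> caps B=0 W=0
Move 2: W@(3,1) -> caps B=0 W=0
Move 3: B@(3,0) -> caps B=0 W=0
Move 4: W@(2,0) -> caps B=0 W=1
Move 5: B@(2,1) -> caps B=0 W=1
Move 6: W@(0,1) -> caps B=0 W=1
Move 7: B@(3,3) -> caps B=0 W=1
Move 8: W@(1,3) -> caps B=0 W=1
Move 9: B@(1,0) -> caps B=0 W=1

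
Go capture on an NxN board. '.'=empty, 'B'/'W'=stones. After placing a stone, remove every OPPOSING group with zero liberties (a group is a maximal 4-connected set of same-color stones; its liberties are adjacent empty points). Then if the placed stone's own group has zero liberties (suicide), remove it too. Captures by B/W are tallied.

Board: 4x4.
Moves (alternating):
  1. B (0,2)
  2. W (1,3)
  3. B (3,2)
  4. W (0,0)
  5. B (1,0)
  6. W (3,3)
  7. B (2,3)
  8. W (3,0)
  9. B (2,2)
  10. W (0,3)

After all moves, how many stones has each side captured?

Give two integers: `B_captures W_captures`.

Answer: 1 0

Derivation:
Move 1: B@(0,2) -> caps B=0 W=0
Move 2: W@(1,3) -> caps B=0 W=0
Move 3: B@(3,2) -> caps B=0 W=0
Move 4: W@(0,0) -> caps B=0 W=0
Move 5: B@(1,0) -> caps B=0 W=0
Move 6: W@(3,3) -> caps B=0 W=0
Move 7: B@(2,3) -> caps B=1 W=0
Move 8: W@(3,0) -> caps B=1 W=0
Move 9: B@(2,2) -> caps B=1 W=0
Move 10: W@(0,3) -> caps B=1 W=0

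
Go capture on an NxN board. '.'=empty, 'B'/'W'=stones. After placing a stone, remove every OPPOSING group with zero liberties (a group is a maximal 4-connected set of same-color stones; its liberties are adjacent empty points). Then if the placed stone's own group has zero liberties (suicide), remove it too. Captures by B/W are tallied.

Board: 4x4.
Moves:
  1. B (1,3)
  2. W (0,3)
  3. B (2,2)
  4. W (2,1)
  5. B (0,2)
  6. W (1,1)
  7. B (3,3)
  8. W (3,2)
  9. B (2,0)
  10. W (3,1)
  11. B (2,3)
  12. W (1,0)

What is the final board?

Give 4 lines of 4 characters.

Move 1: B@(1,3) -> caps B=0 W=0
Move 2: W@(0,3) -> caps B=0 W=0
Move 3: B@(2,2) -> caps B=0 W=0
Move 4: W@(2,1) -> caps B=0 W=0
Move 5: B@(0,2) -> caps B=1 W=0
Move 6: W@(1,1) -> caps B=1 W=0
Move 7: B@(3,3) -> caps B=1 W=0
Move 8: W@(3,2) -> caps B=1 W=0
Move 9: B@(2,0) -> caps B=1 W=0
Move 10: W@(3,1) -> caps B=1 W=0
Move 11: B@(2,3) -> caps B=1 W=0
Move 12: W@(1,0) -> caps B=1 W=0

Answer: ..B.
WW.B
BWBB
.WWB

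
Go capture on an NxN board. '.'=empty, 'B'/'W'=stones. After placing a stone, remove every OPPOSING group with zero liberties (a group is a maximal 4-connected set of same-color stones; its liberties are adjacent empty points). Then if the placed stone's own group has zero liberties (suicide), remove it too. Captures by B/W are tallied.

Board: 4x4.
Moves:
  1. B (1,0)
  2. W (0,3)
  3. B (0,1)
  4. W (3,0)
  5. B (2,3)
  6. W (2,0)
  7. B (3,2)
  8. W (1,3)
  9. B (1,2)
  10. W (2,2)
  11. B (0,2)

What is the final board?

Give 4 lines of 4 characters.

Answer: .BB.
B.B.
W.WB
W.B.

Derivation:
Move 1: B@(1,0) -> caps B=0 W=0
Move 2: W@(0,3) -> caps B=0 W=0
Move 3: B@(0,1) -> caps B=0 W=0
Move 4: W@(3,0) -> caps B=0 W=0
Move 5: B@(2,3) -> caps B=0 W=0
Move 6: W@(2,0) -> caps B=0 W=0
Move 7: B@(3,2) -> caps B=0 W=0
Move 8: W@(1,3) -> caps B=0 W=0
Move 9: B@(1,2) -> caps B=0 W=0
Move 10: W@(2,2) -> caps B=0 W=0
Move 11: B@(0,2) -> caps B=2 W=0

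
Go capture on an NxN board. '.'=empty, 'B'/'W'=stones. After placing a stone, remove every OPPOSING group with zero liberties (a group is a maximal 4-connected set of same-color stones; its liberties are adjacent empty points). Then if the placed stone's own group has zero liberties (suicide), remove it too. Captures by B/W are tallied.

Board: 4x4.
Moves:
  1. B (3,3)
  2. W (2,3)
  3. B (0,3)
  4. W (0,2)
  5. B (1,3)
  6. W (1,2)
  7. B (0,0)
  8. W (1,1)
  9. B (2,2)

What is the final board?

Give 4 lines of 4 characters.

Answer: B.W.
.WW.
..BW
...B

Derivation:
Move 1: B@(3,3) -> caps B=0 W=0
Move 2: W@(2,3) -> caps B=0 W=0
Move 3: B@(0,3) -> caps B=0 W=0
Move 4: W@(0,2) -> caps B=0 W=0
Move 5: B@(1,3) -> caps B=0 W=0
Move 6: W@(1,2) -> caps B=0 W=2
Move 7: B@(0,0) -> caps B=0 W=2
Move 8: W@(1,1) -> caps B=0 W=2
Move 9: B@(2,2) -> caps B=0 W=2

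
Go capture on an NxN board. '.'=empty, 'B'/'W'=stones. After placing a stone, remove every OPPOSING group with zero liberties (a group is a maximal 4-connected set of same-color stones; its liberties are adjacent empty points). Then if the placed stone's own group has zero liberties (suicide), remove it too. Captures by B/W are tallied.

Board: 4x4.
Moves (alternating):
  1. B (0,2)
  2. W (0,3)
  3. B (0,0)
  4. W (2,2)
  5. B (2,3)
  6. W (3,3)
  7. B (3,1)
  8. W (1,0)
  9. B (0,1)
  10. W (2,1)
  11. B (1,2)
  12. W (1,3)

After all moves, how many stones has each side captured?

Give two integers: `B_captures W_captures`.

Answer: 0 1

Derivation:
Move 1: B@(0,2) -> caps B=0 W=0
Move 2: W@(0,3) -> caps B=0 W=0
Move 3: B@(0,0) -> caps B=0 W=0
Move 4: W@(2,2) -> caps B=0 W=0
Move 5: B@(2,3) -> caps B=0 W=0
Move 6: W@(3,3) -> caps B=0 W=0
Move 7: B@(3,1) -> caps B=0 W=0
Move 8: W@(1,0) -> caps B=0 W=0
Move 9: B@(0,1) -> caps B=0 W=0
Move 10: W@(2,1) -> caps B=0 W=0
Move 11: B@(1,2) -> caps B=0 W=0
Move 12: W@(1,3) -> caps B=0 W=1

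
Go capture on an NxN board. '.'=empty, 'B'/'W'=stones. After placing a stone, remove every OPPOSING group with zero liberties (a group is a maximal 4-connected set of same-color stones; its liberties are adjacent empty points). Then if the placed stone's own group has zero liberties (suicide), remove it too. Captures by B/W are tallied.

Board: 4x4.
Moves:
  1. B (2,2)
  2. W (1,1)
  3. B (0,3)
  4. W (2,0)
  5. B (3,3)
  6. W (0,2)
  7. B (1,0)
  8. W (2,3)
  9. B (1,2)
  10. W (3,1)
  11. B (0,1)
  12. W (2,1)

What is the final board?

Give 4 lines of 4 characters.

Answer: .B.B
BWB.
WWBW
.W.B

Derivation:
Move 1: B@(2,2) -> caps B=0 W=0
Move 2: W@(1,1) -> caps B=0 W=0
Move 3: B@(0,3) -> caps B=0 W=0
Move 4: W@(2,0) -> caps B=0 W=0
Move 5: B@(3,3) -> caps B=0 W=0
Move 6: W@(0,2) -> caps B=0 W=0
Move 7: B@(1,0) -> caps B=0 W=0
Move 8: W@(2,3) -> caps B=0 W=0
Move 9: B@(1,2) -> caps B=0 W=0
Move 10: W@(3,1) -> caps B=0 W=0
Move 11: B@(0,1) -> caps B=1 W=0
Move 12: W@(2,1) -> caps B=1 W=0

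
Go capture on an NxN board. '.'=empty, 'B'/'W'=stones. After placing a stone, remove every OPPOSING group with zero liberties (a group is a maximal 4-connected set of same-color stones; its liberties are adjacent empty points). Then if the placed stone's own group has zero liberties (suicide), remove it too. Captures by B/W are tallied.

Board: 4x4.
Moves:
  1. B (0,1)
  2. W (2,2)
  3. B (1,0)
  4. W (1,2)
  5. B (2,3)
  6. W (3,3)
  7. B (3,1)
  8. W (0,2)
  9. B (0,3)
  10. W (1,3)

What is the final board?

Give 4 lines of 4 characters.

Move 1: B@(0,1) -> caps B=0 W=0
Move 2: W@(2,2) -> caps B=0 W=0
Move 3: B@(1,0) -> caps B=0 W=0
Move 4: W@(1,2) -> caps B=0 W=0
Move 5: B@(2,3) -> caps B=0 W=0
Move 6: W@(3,3) -> caps B=0 W=0
Move 7: B@(3,1) -> caps B=0 W=0
Move 8: W@(0,2) -> caps B=0 W=0
Move 9: B@(0,3) -> caps B=0 W=0
Move 10: W@(1,3) -> caps B=0 W=2

Answer: .BW.
B.WW
..W.
.B.W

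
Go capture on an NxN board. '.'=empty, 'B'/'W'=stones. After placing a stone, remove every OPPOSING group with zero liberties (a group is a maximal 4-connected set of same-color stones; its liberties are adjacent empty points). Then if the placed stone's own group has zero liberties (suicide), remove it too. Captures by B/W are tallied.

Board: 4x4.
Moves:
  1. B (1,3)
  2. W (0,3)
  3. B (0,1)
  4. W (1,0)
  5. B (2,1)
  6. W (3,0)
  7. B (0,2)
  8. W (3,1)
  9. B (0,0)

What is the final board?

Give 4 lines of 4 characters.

Move 1: B@(1,3) -> caps B=0 W=0
Move 2: W@(0,3) -> caps B=0 W=0
Move 3: B@(0,1) -> caps B=0 W=0
Move 4: W@(1,0) -> caps B=0 W=0
Move 5: B@(2,1) -> caps B=0 W=0
Move 6: W@(3,0) -> caps B=0 W=0
Move 7: B@(0,2) -> caps B=1 W=0
Move 8: W@(3,1) -> caps B=1 W=0
Move 9: B@(0,0) -> caps B=1 W=0

Answer: BBB.
W..B
.B..
WW..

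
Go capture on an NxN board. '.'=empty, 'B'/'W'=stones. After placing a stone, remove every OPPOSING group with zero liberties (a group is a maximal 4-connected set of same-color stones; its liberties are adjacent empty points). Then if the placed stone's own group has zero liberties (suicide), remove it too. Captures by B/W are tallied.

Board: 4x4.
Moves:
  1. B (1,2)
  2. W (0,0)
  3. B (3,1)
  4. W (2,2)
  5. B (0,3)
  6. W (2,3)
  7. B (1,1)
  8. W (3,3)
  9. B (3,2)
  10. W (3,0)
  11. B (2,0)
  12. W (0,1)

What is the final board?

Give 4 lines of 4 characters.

Move 1: B@(1,2) -> caps B=0 W=0
Move 2: W@(0,0) -> caps B=0 W=0
Move 3: B@(3,1) -> caps B=0 W=0
Move 4: W@(2,2) -> caps B=0 W=0
Move 5: B@(0,3) -> caps B=0 W=0
Move 6: W@(2,3) -> caps B=0 W=0
Move 7: B@(1,1) -> caps B=0 W=0
Move 8: W@(3,3) -> caps B=0 W=0
Move 9: B@(3,2) -> caps B=0 W=0
Move 10: W@(3,0) -> caps B=0 W=0
Move 11: B@(2,0) -> caps B=1 W=0
Move 12: W@(0,1) -> caps B=1 W=0

Answer: WW.B
.BB.
B.WW
.BBW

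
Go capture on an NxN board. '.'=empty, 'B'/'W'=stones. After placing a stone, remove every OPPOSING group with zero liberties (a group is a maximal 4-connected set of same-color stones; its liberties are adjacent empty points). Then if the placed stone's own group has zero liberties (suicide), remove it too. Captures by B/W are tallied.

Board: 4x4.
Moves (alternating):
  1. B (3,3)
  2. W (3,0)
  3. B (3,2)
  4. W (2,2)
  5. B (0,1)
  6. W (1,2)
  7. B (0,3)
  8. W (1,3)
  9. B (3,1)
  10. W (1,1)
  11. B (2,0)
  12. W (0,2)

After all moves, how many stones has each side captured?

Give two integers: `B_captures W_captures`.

Move 1: B@(3,3) -> caps B=0 W=0
Move 2: W@(3,0) -> caps B=0 W=0
Move 3: B@(3,2) -> caps B=0 W=0
Move 4: W@(2,2) -> caps B=0 W=0
Move 5: B@(0,1) -> caps B=0 W=0
Move 6: W@(1,2) -> caps B=0 W=0
Move 7: B@(0,3) -> caps B=0 W=0
Move 8: W@(1,3) -> caps B=0 W=0
Move 9: B@(3,1) -> caps B=0 W=0
Move 10: W@(1,1) -> caps B=0 W=0
Move 11: B@(2,0) -> caps B=1 W=0
Move 12: W@(0,2) -> caps B=1 W=1

Answer: 1 1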